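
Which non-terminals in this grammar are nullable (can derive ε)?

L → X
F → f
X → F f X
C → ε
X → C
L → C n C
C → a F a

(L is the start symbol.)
A non-terminal is nullable if it can derive ε (the empty string): either it has an ε-production, or it has a production whose right-hand side consists entirely of nullable non-terminals.

ε-productions: C → ε
So C is immediately nullable.
X → C: every symbol on the right is nullable, so X is nullable too.
L → X: every symbol on the right is nullable, so L is nullable too.
No further non-terminal can be added: every production for the remaining non-terminals contains a terminal or a non-nullable non-terminal.
Nullable = { 'C', 'L', 'X' }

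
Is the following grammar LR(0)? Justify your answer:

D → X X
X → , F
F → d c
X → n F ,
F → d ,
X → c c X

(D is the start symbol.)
A grammar is LR(0) if no state in the canonical LR(0) collection has:
  - both a shift item (dot before a terminal) and a complete item (shift-reduce conflict), or
  - two or more complete items (reduce-reduce conflict; the accept item [D' → D .] counts as a complete item here).

Augment with D' → D and build the canonical LR(0) collection (I0 = CLOSURE({[D' → . D]}), then GOTO on every symbol after a dot until no new states appear). It has 15 states:
  I0: { [D → . X X], [D' → . D], [X → . , F], [X → . c c X], [X → . n F ,] }  — shift
  I1: { [F → . d ,], [F → . d c], [X → , . F] }  — shift
  I2: { [D' → D .] }  — accept
  I3: { [D → X . X], [X → . , F], [X → . c c X], [X → . n F ,] }  — shift
  I4: { [X → c . c X] }  — shift
  I5: { [F → . d ,], [F → . d c], [X → n . F ,] }  — shift
  I6: { [X → n F . ,] }  — shift
  I7: { [F → d . ,], [F → d . c] }  — shift
  I8: { [F → d , .] }  — reduce
  I9: { [F → d c .] }  — reduce
  I10: { [X → n F , .] }  — reduce
  I11: { [X → . , F], [X → . c c X], [X → . n F ,], [X → c c . X] }  — shift
  I12: { [X → c c X .] }  — reduce
  I13: { [D → X X .] }  — reduce
  I14: { [X → , F .] }  — reduce

Every state is either a pure shift/goto state or contains exactly one complete item and nothing to shift — no conflicts. The grammar is LR(0).

Answer: Yes, the grammar is LR(0)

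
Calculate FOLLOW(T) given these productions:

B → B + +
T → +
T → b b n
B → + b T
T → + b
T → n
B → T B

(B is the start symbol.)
{ $, '+', 'b', 'n' }

In B → + b T: T is at the end, add FOLLOW(B)
In B → T B: T is followed by B, add FIRST(B) \ {ε} = { '+', 'b', 'n' }

The FOLLOW sets referred to above (computed the same way, to a fixed point):
  FOLLOW(B) = { $, '+' }

Taking the union: FOLLOW(T) = { $, '+', 'b', 'n' }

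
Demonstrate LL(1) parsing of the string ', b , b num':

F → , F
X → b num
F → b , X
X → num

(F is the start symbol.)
LL(1) parsing maintains a stack (initially the start symbol over $) and the input. At each step: if the stack top is a terminal, match it against the current input token; if it is a non-terminal N, replace it with the RHS of M[N, lookahead] (the unique production whose predict set contains the lookahead).

Stack is shown with the top on the left.

Stack    Input          Action
------------------------------
F $      , b , b num $  output F → , F
, F $    , b , b num $  match ','
F $      b , b num $    output F → b , X
b , X $  b , b num $    match 'b'
, X $    , b num $      match ','
X $      b num $        output X → b num
b num $  b num $        match 'b'
num $    num $          match 'num'
$        $              accept

The string is accepted.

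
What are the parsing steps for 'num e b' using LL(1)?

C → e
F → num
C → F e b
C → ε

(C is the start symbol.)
Stack is shown with the top on the left.

Stack      Input      Action
----------------------------
C $        num e b $  output C → F e b
F e b $    num e b $  output F → num
num e b $  num e b $  match 'num'
e b $      e b $      match 'e'
b $        b $        match 'b'
$          $          accept

The string is accepted.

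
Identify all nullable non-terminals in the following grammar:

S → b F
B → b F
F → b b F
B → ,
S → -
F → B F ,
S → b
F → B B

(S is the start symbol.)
A non-terminal is nullable if it can derive ε (the empty string): either it has an ε-production, or it has a production whose right-hand side consists entirely of nullable non-terminals.

There are no ε-productions, so no non-terminal can derive ε.
No non-terminals are nullable.

Answer: None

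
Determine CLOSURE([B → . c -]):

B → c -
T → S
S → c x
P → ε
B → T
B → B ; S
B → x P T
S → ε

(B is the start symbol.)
{ [B → . c -] }

Start with: [B → . c -]
The dot precedes the terminal c, so nothing is added.

CLOSURE = { [B → . c -] }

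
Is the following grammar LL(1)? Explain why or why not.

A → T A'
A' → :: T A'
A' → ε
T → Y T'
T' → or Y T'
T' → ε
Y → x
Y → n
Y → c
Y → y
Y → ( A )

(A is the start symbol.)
Relevant sets:
  FOLLOW(A') = { $, ')' }
  FOLLOW(T') = { $, ')', '::' }

For A':
  PREDICT(A' → :: T A') = { '::' }
  PREDICT(A' → ε) = { $, ')' }
For T':
  PREDICT(T' → or Y T') = { 'or' }
  PREDICT(T' → ε) = { $, ')', '::' }
For Y:
  PREDICT(Y → x) = { 'x' }
  PREDICT(Y → n) = { 'n' }
  PREDICT(Y → c) = { 'c' }
  PREDICT(Y → y) = { 'y' }
  PREDICT(Y → '(' A ')') = { '(' }
A, T have a single production, so nothing to check there.

All predict sets are disjoint. The grammar IS LL(1).

Answer: Yes, the grammar is LL(1).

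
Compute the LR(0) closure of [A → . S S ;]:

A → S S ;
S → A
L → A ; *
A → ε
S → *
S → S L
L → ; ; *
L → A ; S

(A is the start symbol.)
{ [A → . S S ;], [A → .], [S → . *], [S → . A], [S → . S L] }

To compute CLOSURE, for each item [A → α.Bβ] where B is a non-terminal, add [B → .γ] for all productions B → γ; repeat for the newly added items until nothing changes.

Start with: [A → . S S ;]
  [A → . S S ;] has the dot before S: add [S → . A], [S → . *], [S → . S L]
  [S → . A] has the dot before A: add [A → .]
No further items can be added.

CLOSURE = { [A → . S S ;], [A → .], [S → . *], [S → . A], [S → . S L] }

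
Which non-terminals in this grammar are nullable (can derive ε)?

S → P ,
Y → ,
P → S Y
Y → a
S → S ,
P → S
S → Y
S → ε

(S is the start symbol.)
A non-terminal is nullable if it can derive ε (the empty string): either it has an ε-production, or it has a production whose right-hand side consists entirely of nullable non-terminals.

ε-productions: S → ε
So S is immediately nullable.
P → S: every symbol on the right is nullable, so P is nullable too.
No further non-terminal can be added: every production for the remaining non-terminals contains a terminal or a non-nullable non-terminal.
Nullable = { 'P', 'S' }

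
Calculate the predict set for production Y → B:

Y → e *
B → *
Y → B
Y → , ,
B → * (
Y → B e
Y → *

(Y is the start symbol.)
PREDICT(Y → B) = (FIRST(RHS) \ {ε}) ∪ (FOLLOW(Y) if ε ∈ FIRST(RHS), i.e. RHS ⇒* ε)
FIRST(B) = { '*' }
FIRST(B) = { '*' }
ε ∉ FIRST(B), so FOLLOW(Y) is not added.
PREDICT(Y → B) = { '*' }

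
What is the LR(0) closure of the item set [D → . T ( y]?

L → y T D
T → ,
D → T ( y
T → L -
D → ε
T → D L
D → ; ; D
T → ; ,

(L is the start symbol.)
{ [D → . ; ; D], [D → . T ( y], [D → .], [L → . y T D], [T → . ,], [T → . ; ,], [T → . D L], [T → . L -] }

To compute CLOSURE, for each item [A → α.Bβ] where B is a non-terminal, add [B → .γ] for all productions B → γ; repeat for the newly added items until nothing changes.

Start with: [D → . T ( y]
  [D → . T ( y] has the dot before T: add [T → . ,], [T → . L -], [T → . D L], [T → . ; ,]
  [T → . L -] has the dot before L: add [L → . y T D]
  [T → . D L] has the dot before D: add [D → .], [D → . ; ; D]
No further items can be added.

CLOSURE = { [D → . ; ; D], [D → . T ( y], [D → .], [L → . y T D], [T → . ,], [T → . ; ,], [T → . D L], [T → . L -] }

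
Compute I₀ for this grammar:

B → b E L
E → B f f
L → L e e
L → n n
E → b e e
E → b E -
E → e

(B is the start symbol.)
First, augment the grammar with B' → B
I₀ = CLOSURE({ [B' → . B] }):
  [B' → . B] has the dot before B: add [B → . b E L]
No further items can be added.

I₀ = { [B → . b E L], [B' → . B] }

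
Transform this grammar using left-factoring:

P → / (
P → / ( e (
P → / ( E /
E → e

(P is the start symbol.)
P → / ( P'
P' → ε
P' → e (
P' → E /
E → e

Left-factoring transforms A → αβ₁ | αβ₂ into A → αA' and A' → β₁ | β₂
(α is the longest common prefix among the alternatives). Repeat until
no nonterminal has two alternatives with a common prefix.

Round 1: P has alternatives sharing prefix '/ ('. Introduce P': P → / ( P'
  Add: P' → ε
  Add: P' → e (
  Add: P' → E /

No remaining common prefixes — done.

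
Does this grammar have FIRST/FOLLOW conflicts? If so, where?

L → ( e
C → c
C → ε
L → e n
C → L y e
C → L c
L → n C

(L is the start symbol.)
A FIRST/FOLLOW conflict occurs when a non-terminal N has a nullable alternative N → β (β ⇒* ε) and another alternative N → α with FIRST(α) ∩ FOLLOW(N) ≠ ∅: on such a lookahead the parser cannot decide between expanding α and letting N vanish via β.

Nullable non-terminals: C.
FIRST sets used below: FIRST(L) = { '(', 'e', 'n' }

C: nullable alternative(s) C → ε; FOLLOW(C) = { $, 'c', 'y' }
  C → c: FIRST \ {ε} = { 'c' } — overlaps FOLLOW(C) on { 'c' }: CONFLICT
  C → ε: FIRST \ {ε} = { } — this is the only nullable alternative, skip
  C → L y e: FIRST \ {ε} = { '(', 'e', 'n' } — disjoint from FOLLOW(C)
  C → L c: FIRST \ {ε} = { '(', 'e', 'n' } — disjoint from FOLLOW(C)

L has no nullable alternative, so no FIRST/FOLLOW check is needed there.

So the grammar has 1 FIRST/FOLLOW conflict (marked CONFLICT above).

Answer: Yes. C → c with FOLLOW(C) on { 'c' }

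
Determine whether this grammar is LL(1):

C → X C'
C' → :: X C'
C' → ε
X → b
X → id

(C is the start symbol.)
Yes, the grammar is LL(1).

Relevant sets:
  FOLLOW(C') = { $ }

For C':
  PREDICT(C' → :: X C') = { '::' }
  PREDICT(C' → ε) = { $ }
For X:
  PREDICT(X → b) = { 'b' }
  PREDICT(X → id) = { 'id' }
C has a single production, so nothing to check there.

All predict sets are disjoint. The grammar IS LL(1).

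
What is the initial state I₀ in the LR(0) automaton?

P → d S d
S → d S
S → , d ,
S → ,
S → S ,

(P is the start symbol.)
{ [P → . d S d], [P' → . P] }

First, augment the grammar with P' → P
I₀ = CLOSURE({ [P' → . P] }):
  [P' → . P] has the dot before P: add [P → . d S d]
No further items can be added.

I₀ = { [P → . d S d], [P' → . P] }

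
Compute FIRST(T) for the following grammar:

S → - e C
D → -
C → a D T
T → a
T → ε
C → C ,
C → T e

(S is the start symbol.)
To compute FIRST(T), examine every production with T on the left-hand side, reading each right-hand side left to right until a non-nullable symbol is reached.

From T → a:
  - a is a terminal: add 'a' and stop
From T → ε:
  - ε-production, so ε ∈ FIRST(T)

Collecting: FIRST(T) = { 'a', ε }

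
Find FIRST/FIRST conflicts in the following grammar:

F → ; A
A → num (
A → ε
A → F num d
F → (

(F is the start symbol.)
No FIRST/FIRST conflicts.

A FIRST/FIRST conflict occurs when two productions N → α and N → β for the same non-terminal have FIRST(α) ∩ FIRST(β) ≠ ∅ (with ε ∈ FIRST of a nullable right-hand side, so two nullable alternatives also conflict).

FIRST sets of the non-terminals at (or reachable through a nullable prefix from) the front of some alternative:
  FIRST(F) = { '(', ';' }

Productions for F:
  F → ; A: FIRST = { ';' }
  F → (: FIRST = { '(' }
Productions for A:
  A → num (: FIRST = { 'num' }
  A → ε: FIRST = { ε }
  A → F num d: FIRST = { '(', ';' }

All alternatives of each non-terminal have pairwise disjoint FIRST sets.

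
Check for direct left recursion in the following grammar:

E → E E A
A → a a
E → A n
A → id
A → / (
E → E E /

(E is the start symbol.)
Direct left recursion occurs when N → N α for some non-terminal N (the right-hand side begins with the left-hand side itself).

E → E E A: LEFT RECURSIVE (starts with E)
A → a a: starts with a
E → A n: starts with A
A → id: starts with id
A → / (: starts with '/'
E → E E /: LEFT RECURSIVE (starts with E)

The grammar has direct left recursion on: E.

Answer: Yes, E is left-recursive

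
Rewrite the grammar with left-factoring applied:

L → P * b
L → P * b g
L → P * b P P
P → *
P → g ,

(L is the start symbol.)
Left-factoring transforms A → αβ₁ | αβ₂ into A → αA' and A' → β₁ | β₂
(α is the longest common prefix among the alternatives). Repeat until
no nonterminal has two alternatives with a common prefix.

Round 1: L has alternatives sharing prefix 'P * b'. Introduce L': L → P * b L'
  Add: L' → ε
  Add: L' → g
  Add: L' → P P

No remaining common prefixes — done.

Resulting grammar:
L → P * b L'
L' → ε
L' → g
L' → P P
P → *
P → g ,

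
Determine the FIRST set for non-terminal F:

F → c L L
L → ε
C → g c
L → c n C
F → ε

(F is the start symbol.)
To compute FIRST(F), examine every production with F on the left-hand side, reading each right-hand side left to right until a non-nullable symbol is reached.

From F → c L L:
  - c is a terminal: add 'c' and stop
From F → ε:
  - ε-production, so ε ∈ FIRST(F)

Collecting: FIRST(F) = { 'c', ε }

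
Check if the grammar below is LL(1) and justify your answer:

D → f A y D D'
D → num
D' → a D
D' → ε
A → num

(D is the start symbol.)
No. Predict set conflict for D': { 'a' }

Relevant sets:
  FOLLOW(D') = { $, 'a' }

For D:
  PREDICT(D → f A y D D') = { 'f' }
  PREDICT(D → num) = { 'num' }
For D':
  PREDICT(D' → a D) = { 'a' }
  PREDICT(D' → ε) = { $, 'a' }
A has a single production, so nothing to check there.

Conflict found: Predict set conflict for D': { 'a' }
The grammar is NOT LL(1).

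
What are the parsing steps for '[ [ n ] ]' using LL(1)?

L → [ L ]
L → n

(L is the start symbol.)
Stack is shown with the top on the left.

Stack      Input        Action
------------------------------
L $        [ [ n ] ] $  output L → [ L ]
[ L ] $    [ [ n ] ] $  match '['
L ] $      [ n ] ] $    output L → [ L ]
[ L ] ] $  [ n ] ] $    match '['
L ] ] $    n ] ] $      output L → n
n ] ] $    n ] ] $      match 'n'
] ] $      ] ] $        match ']'
] $        ] $          match ']'
$          $            accept

The string is accepted.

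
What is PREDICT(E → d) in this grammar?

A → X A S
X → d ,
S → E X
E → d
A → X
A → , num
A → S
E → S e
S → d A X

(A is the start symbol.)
PREDICT(E → d) = (FIRST(RHS) \ {ε}) ∪ (FOLLOW(E) if ε ∈ FIRST(RHS), i.e. RHS ⇒* ε)
FIRST(d) = { 'd' }
ε ∉ FIRST(d), so FOLLOW(E) is not added.
PREDICT(E → d) = { 'd' }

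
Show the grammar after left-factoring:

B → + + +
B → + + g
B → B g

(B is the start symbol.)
B → + + B'
B' → +
B' → g
B → B g

Left-factoring transforms A → αβ₁ | αβ₂ into A → αA' and A' → β₁ | β₂
(α is the longest common prefix among the alternatives). Repeat until
no nonterminal has two alternatives with a common prefix.

Round 1: B has alternatives sharing prefix '+ +'. Introduce B': B → + + B'
  Add: B' → +
  Add: B' → g

No remaining common prefixes — done.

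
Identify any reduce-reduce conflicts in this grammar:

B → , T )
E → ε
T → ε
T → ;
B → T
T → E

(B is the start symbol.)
A reduce-reduce conflict occurs when an LR(0) state has two complete items [A → α .] and [B → β .] — both call for a reduction, and with no lookahead the parser cannot choose between them.

Augment with B' → B and build the canonical LR(0) collection (I0 = CLOSURE({[B' → . B]}), then GOTO on every symbol after a dot until no new states appear). It has 8 states:
  I0: { [B → . , T )], [B → . T], [B' → . B], [E → .], [T → . ;], [T → . E], [T → .] }  — shift, 2 reduces
  I1: { [B → , . T )], [E → .], [T → . ;], [T → . E], [T → .] }  — shift, 2 reduces
  I2: { [T → ; .] }  — reduce
  I3: { [B' → B .] }  — accept
  I4: { [T → E .] }  — reduce
  I5: { [B → T .] }  — reduce
  I6: { [B → , T . )] }  — shift
  I7: { [B → , T ) .] }  — reduce

I0 contains complete items [E → .], [T → .] — reduce-reduce conflict.
I1 contains complete items [E → .], [T → .] — reduce-reduce conflict.

Answer: Yes — I0: [E → .] vs [T → .]; I1: [E → .] vs [T → .]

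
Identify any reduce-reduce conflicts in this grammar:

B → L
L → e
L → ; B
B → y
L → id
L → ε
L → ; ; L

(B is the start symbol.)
A reduce-reduce conflict occurs when an LR(0) state has two complete items [A → α .] and [B → β .] — both call for a reduction, and with no lookahead the parser cannot choose between them.

Augment with B' → B and build the canonical LR(0) collection (I0 = CLOSURE({[B' → . B]}), then GOTO on every symbol after a dot until no new states appear). It has 10 states:
  I0: { [B → . L], [B → . y], [B' → . B], [L → . ; ; L], [L → . ; B], [L → . e], [L → . id], [L → .] }  — shift, reduce
  I1: { [B → . L], [B → . y], [L → . ; ; L], [L → . ; B], [L → . e], [L → . id], [L → .], [L → ; . ; L], [L → ; . B] }  — shift, reduce
  I2: { [B' → B .] }  — accept
  I3: { [B → L .] }  — reduce
  I4: { [L → e .] }  — reduce
  I5: { [L → id .] }  — reduce
  I6: { [B → y .] }  — reduce
  I7: { [B → . L], [B → . y], [L → . ; ; L], [L → . ; B], [L → . e], [L → . id], [L → .], [L → ; . ; L], [L → ; . B], [L → ; ; . L] }  — shift, reduce
  I8: { [L → ; B .] }  — reduce
  I9: { [B → L .], [L → ; ; L .] }  — 2 reduces

I9 contains complete items [B → L .], [L → ; ; L .] — reduce-reduce conflict.

Answer: Yes — I9: [B → L .] vs [L → ; ; L .]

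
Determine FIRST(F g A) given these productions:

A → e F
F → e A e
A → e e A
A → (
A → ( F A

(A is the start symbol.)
FIRST sets of the non-terminals involved (from the grammar, by fixed-point iteration):
  FIRST(F) = { 'e' }

To compute FIRST(F g A), process the symbols left to right:
Symbol F is a non-terminal. Add FIRST(F) \ {ε} = { 'e' }
F is not nullable (ε ∉ FIRST(F)), so stop here.
FIRST(F g A) = { 'e' }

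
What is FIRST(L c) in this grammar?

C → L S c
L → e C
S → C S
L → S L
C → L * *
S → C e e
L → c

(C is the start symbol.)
FIRST sets of the non-terminals involved (from the grammar, by fixed-point iteration):
  FIRST(L) = { 'c', 'e' }

To compute FIRST(L c), process the symbols left to right:
Symbol L is a non-terminal. Add FIRST(L) \ {ε} = { 'c', 'e' }
L is not nullable (ε ∉ FIRST(L)), so stop here.
FIRST(L c) = { 'c', 'e' }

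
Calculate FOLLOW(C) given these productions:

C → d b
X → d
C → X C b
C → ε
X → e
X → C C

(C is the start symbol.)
{ $, 'b', 'd', 'e' }

To compute FOLLOW(C), find every occurrence of C on a right-hand side N → α C β: add FIRST(β) \ {ε}, and if β is empty or nullable also add FOLLOW(N). Iterate to a fixed point.

C is the start symbol, so $ ∈ FOLLOW(C).
In C → X C b: C is followed by b, add FIRST(b) \ {ε} = { 'b' }
In X → C C: C is followed by C, add FIRST(C) \ {ε} = { 'b', 'd', 'e' }
  C is nullable, so also add FOLLOW(X)
In X → C C: C is at the end, add FOLLOW(X)

The FOLLOW sets referred to above (computed the same way, to a fixed point):
  FOLLOW(X) = { 'b', 'd', 'e' }

Taking the union: FOLLOW(C) = { $, 'b', 'd', 'e' }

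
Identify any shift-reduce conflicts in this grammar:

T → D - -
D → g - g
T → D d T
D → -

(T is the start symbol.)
Augment with T' → T and build the canonical LR(0) collection (I0 = CLOSURE({[T' → . T]}), then GOTO on every symbol after a dot until no new states appear). It has 11 states:
  I0: { [D → . -], [D → . g - g], [T → . D - -], [T → . D d T], [T' → . T] }  — shift
  I1: { [D → - .] }  — reduce
  I2: { [T → D . - -], [T → D . d T] }  — shift
  I3: { [T' → T .] }  — accept
  I4: { [D → g . - g] }  — shift
  I5: { [D → g - . g] }  — shift
  I6: { [D → g - g .] }  — reduce
  I7: { [T → D - . -] }  — shift
  I8: { [D → . -], [D → . g - g], [T → . D - -], [T → . D d T], [T → D d . T] }  — shift
  I9: { [T → D d T .] }  — reduce
  I10: { [T → D - - .] }  — reduce

No state contains both a complete item and a shift item.

Answer: No shift-reduce conflicts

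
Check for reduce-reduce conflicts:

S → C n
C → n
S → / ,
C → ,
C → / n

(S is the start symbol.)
No reduce-reduce conflicts

A reduce-reduce conflict occurs when an LR(0) state has two complete items [A → α .] and [B → β .] — both call for a reduction, and with no lookahead the parser cannot choose between them.

Augment with S' → S and build the canonical LR(0) collection (I0 = CLOSURE({[S' → . S]}), then GOTO on every symbol after a dot until no new states appear). It has 9 states:
  I0: { [C → . ,], [C → . / n], [C → . n], [S → . / ,], [S → . C n], [S' → . S] }  — shift
  I1: { [C → , .] }  — reduce
  I2: { [C → / . n], [S → / . ,] }  — shift
  I3: { [S → C . n] }  — shift
  I4: { [S' → S .] }  — accept
  I5: { [C → n .] }  — reduce
  I6: { [S → C n .] }  — reduce
  I7: { [S → / , .] }  — reduce
  I8: { [C → / n .] }  — reduce

No state contains more than one complete item.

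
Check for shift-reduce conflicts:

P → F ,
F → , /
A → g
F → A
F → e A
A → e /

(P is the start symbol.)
No shift-reduce conflicts

A shift-reduce conflict occurs when an LR(0) state has both:
  - a complete (reduce) item [A → α .] (dot at the end), and
  - a shift item [B → β . c γ] (dot before a terminal).

Augment with P' → P and build the canonical LR(0) collection (I0 = CLOSURE({[P' → . P]}), then GOTO on every symbol after a dot until no new states appear). It has 12 states:
  I0: { [A → . e /], [A → . g], [F → . , /], [F → . A], [F → . e A], [P → . F ,], [P' → . P] }  — shift
  I1: { [F → , . /] }  — shift
  I2: { [F → A .] }  — reduce
  I3: { [P → F . ,] }  — shift
  I4: { [P' → P .] }  — accept
  I5: { [A → . e /], [A → . g], [A → e . /], [F → e . A] }  — shift
  I6: { [A → g .] }  — reduce
  I7: { [A → e / .] }  — reduce
  I8: { [F → e A .] }  — reduce
  I9: { [A → e . /] }  — shift
  I10: { [P → F , .] }  — reduce
  I11: { [F → , / .] }  — reduce

No state contains both a complete item and a shift item.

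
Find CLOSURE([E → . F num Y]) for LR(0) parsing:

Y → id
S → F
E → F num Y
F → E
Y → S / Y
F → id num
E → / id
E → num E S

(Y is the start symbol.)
{ [E → . / id], [E → . F num Y], [E → . num E S], [F → . E], [F → . id num] }

Start with: [E → . F num Y]
  [E → . F num Y] has the dot before F: add [F → . E], [F → . id num]
  [F → . E] has the dot before E: add [E → . / id], [E → . num E S]
No further items can be added.

CLOSURE = { [E → . / id], [E → . F num Y], [E → . num E S], [F → . E], [F → . id num] }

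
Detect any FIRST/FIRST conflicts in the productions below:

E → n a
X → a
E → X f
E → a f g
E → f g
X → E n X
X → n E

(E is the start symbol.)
Yes. E → n a / E → X f on { 'n' }; E → X f / E → a f g on { 'a' }; E → X f / E → f g on { 'f' }; X → a / X → E n X on { 'a' }; X → E n X / X → n E on { 'n' }

A FIRST/FIRST conflict occurs when two productions N → α and N → β for the same non-terminal have FIRST(α) ∩ FIRST(β) ≠ ∅ (with ε ∈ FIRST of a nullable right-hand side, so two nullable alternatives also conflict).

FIRST sets of the non-terminals at (or reachable through a nullable prefix from) the front of some alternative:
  FIRST(X) = { 'a', 'f', 'n' }
  FIRST(E) = { 'a', 'f', 'n' }

Productions for E:
  E → n a: FIRST = { 'n' }
  E → X f: FIRST = { 'a', 'f', 'n' }
  E → a f g: FIRST = { 'a' }
  E → f g: FIRST = { 'f' }
Productions for X:
  X → a: FIRST = { 'a' }
  X → E n X: FIRST = { 'a', 'f', 'n' }
  X → n E: FIRST = { 'n' }

Conflict for E: E → n a and E → X f
  Overlap: { 'n' }
Conflict for E: E → X f and E → a f g
  Overlap: { 'a' }
Conflict for E: E → X f and E → f g
  Overlap: { 'f' }
Conflict for X: X → a and X → E n X
  Overlap: { 'a' }
Conflict for X: X → E n X and X → n E
  Overlap: { 'n' }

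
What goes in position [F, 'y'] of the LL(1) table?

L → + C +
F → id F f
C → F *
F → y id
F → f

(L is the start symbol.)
F → y id

To find M[F, 'y'], we find productions for F where 'y' is in the predict set (PREDICT(N → α) = (FIRST(α) \ {ε}) ∪ (FOLLOW(N) if α ⇒* ε)).

F → id F f: PREDICT = { 'id' }
F → y id: PREDICT = { 'y' }
  'y' is in predict set, so this production goes in M[F, 'y']
F → f: PREDICT = { 'f' }

M[F, 'y'] = F → y id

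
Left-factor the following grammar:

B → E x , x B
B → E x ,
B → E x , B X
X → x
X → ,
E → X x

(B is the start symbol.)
Left-factoring transforms A → αβ₁ | αβ₂ into A → αA' and A' → β₁ | β₂
(α is the longest common prefix among the alternatives). Repeat until
no nonterminal has two alternatives with a common prefix.

Round 1: B has alternatives sharing prefix 'E x ,'. Introduce B': B → E x , B'
  Add: B' → x B
  Add: B' → ε
  Add: B' → B X

No remaining common prefixes — done.

Resulting grammar:
B → E x , B'
B' → x B
B' → ε
B' → B X
X → x
X → ,
E → X x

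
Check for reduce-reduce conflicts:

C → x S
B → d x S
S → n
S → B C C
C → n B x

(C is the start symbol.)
A reduce-reduce conflict occurs when an LR(0) state has two complete items [A → α .] and [B → β .] — both call for a reduction, and with no lookahead the parser cannot choose between them.

Augment with C' → C and build the canonical LR(0) collection (I0 = CLOSURE({[C' → . C]}), then GOTO on every symbol after a dot until no new states appear). It has 14 states:
  I0: { [C → . n B x], [C → . x S], [C' → . C] }  — shift
  I1: { [C' → C .] }  — accept
  I2: { [B → . d x S], [C → n . B x] }  — shift
  I3: { [B → . d x S], [C → x . S], [S → . B C C], [S → . n] }  — shift
  I4: { [C → . n B x], [C → . x S], [S → B . C C] }  — shift
  I5: { [C → x S .] }  — reduce
  I6: { [B → d . x S] }  — shift
  I7: { [S → n .] }  — reduce
  I8: { [B → . d x S], [B → d x . S], [S → . B C C], [S → . n] }  — shift
  I9: { [B → d x S .] }  — reduce
  I10: { [C → . n B x], [C → . x S], [S → B C . C] }  — shift
  I11: { [S → B C C .] }  — reduce
  I12: { [C → n B . x] }  — shift
  I13: { [C → n B x .] }  — reduce

No state contains more than one complete item.

Answer: No reduce-reduce conflicts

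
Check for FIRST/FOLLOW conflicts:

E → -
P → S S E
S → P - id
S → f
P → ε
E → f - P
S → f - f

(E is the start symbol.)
Yes. P → S S E with FOLLOW(P) on { '-' }

A FIRST/FOLLOW conflict occurs when a non-terminal N has a nullable alternative N → β (β ⇒* ε) and another alternative N → α with FIRST(α) ∩ FOLLOW(N) ≠ ∅: on such a lookahead the parser cannot decide between expanding α and letting N vanish via β.

Nullable non-terminals: P.
FIRST sets used below: FIRST(S) = { '-', 'f' }

P: nullable alternative(s) P → ε; FOLLOW(P) = { $, '-' }
  P → S S E: FIRST \ {ε} = { '-', 'f' } — overlaps FOLLOW(P) on { '-' }: CONFLICT
  P → ε: FIRST \ {ε} = { } — this is the only nullable alternative, skip

E, S have no nullable alternative, so no FIRST/FOLLOW check is needed there.

So the grammar has 1 FIRST/FOLLOW conflict (marked CONFLICT above).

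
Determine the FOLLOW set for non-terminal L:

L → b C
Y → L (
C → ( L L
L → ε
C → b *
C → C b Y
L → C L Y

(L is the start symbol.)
{ $, '(', 'b' }

To compute FOLLOW(L), find every occurrence of L on a right-hand side N → α L β: add FIRST(β) \ {ε}, and if β is empty or nullable also add FOLLOW(N). Iterate to a fixed point.

L is the start symbol, so $ ∈ FOLLOW(L).
In Y → L (: L is followed by '(', add FIRST('(') \ {ε} = { '(' }
In C → ( L L: L is followed by L, add FIRST(L) \ {ε} = { '(', 'b' }
  L is nullable, so also add FOLLOW(C)
In C → ( L L: L is at the end, add FOLLOW(C)
In L → C L Y: L is followed by Y, add FIRST(Y) \ {ε} = { '(', 'b' }

The FOLLOW sets referred to above (computed the same way, to a fixed point):
  FOLLOW(C) = { $, '(', 'b' }

Taking the union: FOLLOW(L) = { $, '(', 'b' }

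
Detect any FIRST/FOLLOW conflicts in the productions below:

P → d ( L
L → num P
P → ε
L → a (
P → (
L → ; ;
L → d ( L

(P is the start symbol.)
No FIRST/FOLLOW conflicts.

A FIRST/FOLLOW conflict occurs when a non-terminal N has a nullable alternative N → β (β ⇒* ε) and another alternative N → α with FIRST(α) ∩ FOLLOW(N) ≠ ∅: on such a lookahead the parser cannot decide between expanding α and letting N vanish via β.

Nullable non-terminals: P.

P: nullable alternative(s) P → ε; FOLLOW(P) = { $ }
  P → d ( L: FIRST \ {ε} = { 'd' } — disjoint from FOLLOW(P)
  P → ε: FIRST \ {ε} = { } — this is the only nullable alternative, skip
  P → (: FIRST \ {ε} = { '(' } — disjoint from FOLLOW(P)

L has no nullable alternative, so no FIRST/FOLLOW check is needed there.

No FIRST/FOLLOW conflicts found.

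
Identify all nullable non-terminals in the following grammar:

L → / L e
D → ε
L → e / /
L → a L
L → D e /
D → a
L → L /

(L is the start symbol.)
{ 'D' }

ε-productions: D → ε
So D is immediately nullable.
No further non-terminal can be added: every production for the remaining non-terminals contains a terminal or a non-nullable non-terminal.
Nullable = { 'D' }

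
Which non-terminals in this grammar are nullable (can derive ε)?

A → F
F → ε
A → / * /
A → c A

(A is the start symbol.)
{ 'A', 'F' }

A non-terminal is nullable if it can derive ε (the empty string): either it has an ε-production, or it has a production whose right-hand side consists entirely of nullable non-terminals.

ε-productions: F → ε
So F is immediately nullable.
A → F: every symbol on the right is nullable, so A is nullable too.
Every non-terminal is now nullable.
Nullable = { 'A', 'F' }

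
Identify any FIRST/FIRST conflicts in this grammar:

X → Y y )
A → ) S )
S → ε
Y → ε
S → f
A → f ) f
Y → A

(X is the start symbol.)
FIRST sets of the non-terminals at (or reachable through a nullable prefix from) the front of some alternative:
  FIRST(A) = { ')', 'f' }

Productions for A:
  A → ) S ): FIRST = { ')' }
  A → f ) f: FIRST = { 'f' }
Productions for S:
  S → ε: FIRST = { ε }
  S → f: FIRST = { 'f' }
Productions for Y:
  Y → ε: FIRST = { ε }
  Y → A: FIRST = { ')', 'f' }
X has only one production, so no FIRST/FIRST conflict is possible there.

All alternatives of each non-terminal have pairwise disjoint FIRST sets.

Answer: No FIRST/FIRST conflicts.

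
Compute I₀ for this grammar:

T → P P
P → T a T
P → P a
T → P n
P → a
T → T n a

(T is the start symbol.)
First, augment the grammar with T' → T
I₀ = CLOSURE({ [T' → . T] }):
  [T' → . T] has the dot before T: add [T → . P P], [T → . P n], [T → . T n a]
  [T → . P P] has the dot before P: add [P → . T a T], [P → . P a], [P → . a]
No further items can be added.

I₀ = { [P → . P a], [P → . T a T], [P → . a], [T → . P P], [T → . P n], [T → . T n a], [T' → . T] }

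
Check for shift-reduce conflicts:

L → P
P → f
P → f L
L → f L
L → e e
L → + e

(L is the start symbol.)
Yes — I5: [P → f .] vs [L → . + e]

A shift-reduce conflict occurs when an LR(0) state has both:
  - a complete (reduce) item [A → α .] (dot at the end), and
  - a shift item [B → β . c γ] (dot before a terminal).

Augment with L' → L and build the canonical LR(0) collection (I0 = CLOSURE({[L' → . L]}), then GOTO on every symbol after a dot until no new states appear). It has 9 states:
  I0: { [L → . + e], [L → . P], [L → . e e], [L → . f L], [L' → . L], [P → . f L], [P → . f] }  — shift
  I1: { [L → + . e] }  — shift
  I2: { [L' → L .] }  — accept
  I3: { [L → P .] }  — reduce
  I4: { [L → e . e] }  — shift
  I5: { [L → . + e], [L → . P], [L → . e e], [L → . f L], [L → f . L], [P → . f L], [P → . f], [P → f . L], [P → f .] }  — shift, reduce
  I6: { [L → f L .], [P → f L .] }  — 2 reduces
  I7: { [L → e e .] }  — reduce
  I8: { [L → + e .] }  — reduce

I5 contains reduce item [P → f .] and shift items [L → . + e], [L → . e e], [L → . f L], [P → . f], [P → . f L] — shift-reduce conflict.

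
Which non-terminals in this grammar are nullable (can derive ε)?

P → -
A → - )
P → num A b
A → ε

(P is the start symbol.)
{ 'A' }

ε-productions: A → ε
So A is immediately nullable.
No further non-terminal can be added: every production for the remaining non-terminals contains a terminal or a non-nullable non-terminal.
Nullable = { 'A' }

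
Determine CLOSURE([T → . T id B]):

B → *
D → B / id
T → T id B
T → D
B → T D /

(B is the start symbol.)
To compute CLOSURE, for each item [A → α.Bβ] where B is a non-terminal, add [B → .γ] for all productions B → γ; repeat for the newly added items until nothing changes.

Start with: [T → . T id B]
  [T → . T id B] has the dot before T: add [T → . D]
  [T → . D] has the dot before D: add [D → . B / id]
  [D → . B / id] has the dot before B: add [B → . *], [B → . T D /]
No further items can be added.

CLOSURE = { [B → . *], [B → . T D /], [D → . B / id], [T → . D], [T → . T id B] }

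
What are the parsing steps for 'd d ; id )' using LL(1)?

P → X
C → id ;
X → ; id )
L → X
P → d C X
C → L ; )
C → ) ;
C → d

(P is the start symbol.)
LL(1) parsing maintains a stack (initially the start symbol over $) and the input. At each step: if the stack top is a terminal, match it against the current input token; if it is a non-terminal N, replace it with the RHS of M[N, lookahead] (the unique production whose predict set contains the lookahead).

Stack is shown with the top on the left.

Stack     Input         Action
------------------------------
P $       d d ; id ) $  output P → d C X
d C X $   d d ; id ) $  match 'd'
C X $     d ; id ) $    output C → d
d X $     d ; id ) $    match 'd'
X $       ; id ) $      output X → ; id )
; id ) $  ; id ) $      match ';'
id ) $    id ) $        match 'id'
) $       ) $           match ')'
$         $             accept

The string is accepted.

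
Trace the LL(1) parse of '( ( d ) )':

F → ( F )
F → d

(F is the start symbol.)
LL(1) parsing maintains a stack (initially the start symbol over $) and the input. At each step: if the stack top is a terminal, match it against the current input token; if it is a non-terminal N, replace it with the RHS of M[N, lookahead] (the unique production whose predict set contains the lookahead).

Stack is shown with the top on the left.

Stack      Input        Action
------------------------------
F $        ( ( d ) ) $  output F → ( F )
( F ) $    ( ( d ) ) $  match '('
F ) $      ( d ) ) $    output F → ( F )
( F ) ) $  ( d ) ) $    match '('
F ) ) $    d ) ) $      output F → d
d ) ) $    d ) ) $      match 'd'
) ) $      ) ) $        match ')'
) $        ) $          match ')'
$          $            accept

The string is accepted.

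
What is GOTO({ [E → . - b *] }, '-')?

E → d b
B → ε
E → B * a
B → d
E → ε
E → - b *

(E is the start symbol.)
GOTO(I, '-') = CLOSURE({ [A → αX.β] : [A → α.Xβ] ∈ I, X = '-' })

Items with dot before '-', with the dot advanced:
  [E → . - b *] → [E → - . b *]
Closure adds nothing (no advanced item has the dot before a non-terminal).

GOTO = { [E → - . b *] }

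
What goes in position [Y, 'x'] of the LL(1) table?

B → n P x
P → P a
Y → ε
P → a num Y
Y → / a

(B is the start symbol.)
To find M[Y, 'x'], we find productions for Y where 'x' is in the predict set (PREDICT(N → α) = (FIRST(α) \ {ε}) ∪ (FOLLOW(N) if α ⇒* ε)).

Relevant sets:
  FOLLOW(Y) = { 'a', 'x' }

Y → ε: PREDICT = { 'a', 'x' }
  'x' is in predict set, so this production goes in M[Y, 'x']
Y → / a: PREDICT = { '/' }

M[Y, 'x'] = Y → ε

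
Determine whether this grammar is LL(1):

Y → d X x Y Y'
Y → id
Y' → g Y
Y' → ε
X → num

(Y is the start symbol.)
No. Predict set conflict for Y': { 'g' }

Relevant sets:
  FOLLOW(Y') = { $, 'g' }

For Y:
  PREDICT(Y → d X x Y Y') = { 'd' }
  PREDICT(Y → id) = { 'id' }
For Y':
  PREDICT(Y' → g Y) = { 'g' }
  PREDICT(Y' → ε) = { $, 'g' }
X has a single production, so nothing to check there.

Conflict found: Predict set conflict for Y': { 'g' }
The grammar is NOT LL(1).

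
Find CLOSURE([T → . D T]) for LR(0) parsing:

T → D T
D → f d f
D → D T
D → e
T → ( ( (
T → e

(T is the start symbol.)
{ [D → . D T], [D → . e], [D → . f d f], [T → . D T] }

To compute CLOSURE, for each item [A → α.Bβ] where B is a non-terminal, add [B → .γ] for all productions B → γ; repeat for the newly added items until nothing changes.

Start with: [T → . D T]
  [T → . D T] has the dot before D: add [D → . f d f], [D → . D T], [D → . e]
No further items can be added.

CLOSURE = { [D → . D T], [D → . e], [D → . f d f], [T → . D T] }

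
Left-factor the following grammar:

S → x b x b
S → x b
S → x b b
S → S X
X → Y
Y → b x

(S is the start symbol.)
S → x b S'
S' → x b
S' → ε
S' → b
S → S X
X → Y
Y → b x

Left-factoring transforms A → αβ₁ | αβ₂ into A → αA' and A' → β₁ | β₂
(α is the longest common prefix among the alternatives). Repeat until
no nonterminal has two alternatives with a common prefix.

Round 1: S has alternatives sharing prefix 'x b'. Introduce S': S → x b S'
  Add: S' → x b
  Add: S' → ε
  Add: S' → b

No remaining common prefixes — done.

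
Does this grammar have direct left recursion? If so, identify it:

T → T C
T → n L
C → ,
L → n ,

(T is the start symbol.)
Direct left recursion occurs when N → N α for some non-terminal N (the right-hand side begins with the left-hand side itself).

T → T C: LEFT RECURSIVE (starts with T)
T → n L: starts with n
C → ,: starts with ','
L → n ,: starts with n

The grammar has direct left recursion on: T.

Answer: Yes, T is left-recursive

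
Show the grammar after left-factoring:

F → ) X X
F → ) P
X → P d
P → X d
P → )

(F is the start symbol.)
F → ) F'
F' → X X
F' → P
X → P d
P → X d
P → )

Left-factoring transforms A → αβ₁ | αβ₂ into A → αA' and A' → β₁ | β₂
(α is the longest common prefix among the alternatives). Repeat until
no nonterminal has two alternatives with a common prefix.

Round 1: F has alternatives sharing prefix ')'. Introduce F': F → ) F'
  Add: F' → X X
  Add: F' → P

No remaining common prefixes — done.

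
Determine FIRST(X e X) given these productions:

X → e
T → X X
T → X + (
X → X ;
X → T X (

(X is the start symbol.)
FIRST sets of the non-terminals involved (from the grammar, by fixed-point iteration):
  FIRST(X) = { 'e' }

To compute FIRST(X e X), process the symbols left to right:
Symbol X is a non-terminal. Add FIRST(X) \ {ε} = { 'e' }
X is not nullable (ε ∉ FIRST(X)), so stop here.
FIRST(X e X) = { 'e' }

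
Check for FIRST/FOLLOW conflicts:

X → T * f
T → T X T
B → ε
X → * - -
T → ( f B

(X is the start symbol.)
No FIRST/FOLLOW conflicts.

A FIRST/FOLLOW conflict occurs when a non-terminal N has a nullable alternative N → β (β ⇒* ε) and another alternative N → α with FIRST(α) ∩ FOLLOW(N) ≠ ∅: on such a lookahead the parser cannot decide between expanding α and letting N vanish via β.

Nullable non-terminals: B.
B has a nullable alternative but only one production, so nothing to check.

T, X have no nullable alternative, so no FIRST/FOLLOW check is needed there.

No FIRST/FOLLOW conflicts found.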